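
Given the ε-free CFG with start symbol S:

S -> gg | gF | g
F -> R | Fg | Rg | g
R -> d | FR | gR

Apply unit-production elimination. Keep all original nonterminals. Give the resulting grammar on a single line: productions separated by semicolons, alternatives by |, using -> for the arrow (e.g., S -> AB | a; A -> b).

S -> g | gF | gg; F -> d | g | FR | Fg | Rg | gR; R -> d | FR | gR

Unit productions: F->R.
Unit pairs (A ⇒* B via units): (F,R).
S: inherits non-unit rules of {S} → g | gF | gg.
F: inherits non-unit rules of {F, R} → FR | Fg | Rg | d | g | gR.
R: inherits non-unit rules of {R} → FR | d | gR.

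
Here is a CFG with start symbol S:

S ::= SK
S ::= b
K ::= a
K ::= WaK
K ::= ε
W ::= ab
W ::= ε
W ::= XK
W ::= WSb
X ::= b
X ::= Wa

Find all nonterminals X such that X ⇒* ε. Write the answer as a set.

Directly nullable (have an ε-rule): {K, W}.
Not nullable: S, X — each has a terminal in every rule's right-hand side or depends on a non-nullable symbol.

{K, W}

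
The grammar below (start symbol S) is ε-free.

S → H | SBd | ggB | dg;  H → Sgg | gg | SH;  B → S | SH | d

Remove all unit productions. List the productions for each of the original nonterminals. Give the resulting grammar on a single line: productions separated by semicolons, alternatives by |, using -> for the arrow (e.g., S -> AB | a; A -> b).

S -> SH | dg | gg | SBd | Sgg | ggB; B -> d | SH | dg | gg | SBd | Sgg | ggB; H -> SH | gg | Sgg

Unit productions: B->S, S->H.
Unit pairs (A ⇒* B via units): (B,H), (B,S), (S,H).
S: inherits non-unit rules of {H, S} → SBd | SH | Sgg | dg | gg | ggB.
B: inherits non-unit rules of {B, H, S} → SBd | SH | Sgg | d | dg | gg | ggB.
H: inherits non-unit rules of {H} → SH | Sgg | gg.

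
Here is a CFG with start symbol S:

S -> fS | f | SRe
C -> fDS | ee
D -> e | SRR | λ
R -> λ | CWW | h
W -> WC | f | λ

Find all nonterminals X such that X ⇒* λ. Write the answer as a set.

{D, R, W}

Directly nullable (have an ε-rule): {D, R, W}.
Not nullable: C, S — each has a terminal in every rule's right-hand side or depends on a non-nullable symbol.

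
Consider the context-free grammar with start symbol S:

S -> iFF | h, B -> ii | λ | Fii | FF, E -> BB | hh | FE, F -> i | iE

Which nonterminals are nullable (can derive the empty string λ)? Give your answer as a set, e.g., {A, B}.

{B, E}

Directly nullable (have an ε-rule): {B}.
E is nullable via E -> BB (every symbol on the right is already known nullable).
Not nullable: F, S — each has a terminal in every rule's right-hand side or depends on a non-nullable symbol.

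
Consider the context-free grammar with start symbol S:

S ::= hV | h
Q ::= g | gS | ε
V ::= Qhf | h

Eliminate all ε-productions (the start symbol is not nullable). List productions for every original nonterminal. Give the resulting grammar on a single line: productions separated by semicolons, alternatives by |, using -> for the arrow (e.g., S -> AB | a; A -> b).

Nullable set: {Q}.
Drop Q -> ε.
V -> Qhf: Q nullable, giving Qhf | hf.
Unchanged (no nullable symbols): S -> h; S -> hV; Q -> g; Q -> gS; V -> h.

S -> h | hV; Q -> g | gS; V -> h | hf | Qhf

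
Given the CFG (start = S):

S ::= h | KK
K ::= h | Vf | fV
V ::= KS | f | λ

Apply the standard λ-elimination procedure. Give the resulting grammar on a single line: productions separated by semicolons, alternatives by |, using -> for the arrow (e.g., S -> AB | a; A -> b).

Nullable set: {V}.
K -> Vf: V nullable, giving Vf | f.
K -> fV: V nullable, giving f | fV.
Drop V -> λ.
Unchanged (no nullable symbols): S -> KK; S -> h; K -> h; V -> KS; V -> f.

S -> h | KK; K -> f | h | Vf | fV; V -> f | KS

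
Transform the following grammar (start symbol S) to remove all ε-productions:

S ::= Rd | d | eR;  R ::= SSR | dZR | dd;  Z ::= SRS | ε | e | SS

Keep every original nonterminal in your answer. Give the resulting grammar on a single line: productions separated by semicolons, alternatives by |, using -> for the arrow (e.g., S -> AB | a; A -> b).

Nullable set: {Z}.
R -> dZR: Z nullable, giving dR | dZR.
Drop Z -> ε.
Unchanged (no nullable symbols): S -> Rd; S -> d; S -> eR; R -> SSR; R -> dd; Z -> SRS; Z -> SS; Z -> e.

S -> d | Rd | eR; R -> dR | dd | SSR | dZR; Z -> e | SS | SRS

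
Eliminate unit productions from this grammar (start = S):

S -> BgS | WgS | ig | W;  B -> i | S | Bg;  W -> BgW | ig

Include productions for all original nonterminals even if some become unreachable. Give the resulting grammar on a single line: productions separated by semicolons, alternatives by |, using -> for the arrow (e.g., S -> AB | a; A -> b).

Unit productions: B->S, S->W.
Unit pairs (A ⇒* B via units): (B,S), (B,W), (S,W).
S: inherits non-unit rules of {S, W} → BgS | BgW | WgS | ig.
B: inherits non-unit rules of {B, S, W} → Bg | BgS | BgW | WgS | i | ig.
W: inherits non-unit rules of {W} → BgW | ig.

S -> ig | BgS | BgW | WgS; B -> i | Bg | ig | BgS | BgW | WgS; W -> ig | BgW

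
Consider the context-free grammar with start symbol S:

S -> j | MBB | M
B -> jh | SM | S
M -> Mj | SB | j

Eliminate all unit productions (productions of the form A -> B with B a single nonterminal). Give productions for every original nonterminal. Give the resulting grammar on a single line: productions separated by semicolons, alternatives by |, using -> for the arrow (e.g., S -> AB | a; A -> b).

Unit productions: B->S, S->M.
Unit pairs (A ⇒* B via units): (B,M), (B,S), (S,M).
S: inherits non-unit rules of {M, S} → MBB | Mj | SB | j.
B: inherits non-unit rules of {B, M, S} → MBB | Mj | SB | SM | j | jh.
M: inherits non-unit rules of {M} → Mj | SB | j.

S -> j | Mj | SB | MBB; B -> j | Mj | SB | SM | jh | MBB; M -> j | Mj | SB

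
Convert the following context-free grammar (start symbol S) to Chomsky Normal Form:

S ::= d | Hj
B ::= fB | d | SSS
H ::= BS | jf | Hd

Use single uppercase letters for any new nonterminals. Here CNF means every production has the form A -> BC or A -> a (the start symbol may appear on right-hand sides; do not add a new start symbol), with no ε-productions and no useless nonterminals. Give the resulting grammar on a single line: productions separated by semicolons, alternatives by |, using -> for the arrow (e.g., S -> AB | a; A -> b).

S -> d | HD; A -> f; B -> d | AB | SE; C -> d; D -> j; E -> SS; H -> BS | DA | HC

No ε-productions.
No unit productions to eliminate.
TERM: introduce C -> d, A -> f, D -> j and substitute in every rule of length ≥2.
BIN: B -> SSS becomes B -> SE, E -> SS.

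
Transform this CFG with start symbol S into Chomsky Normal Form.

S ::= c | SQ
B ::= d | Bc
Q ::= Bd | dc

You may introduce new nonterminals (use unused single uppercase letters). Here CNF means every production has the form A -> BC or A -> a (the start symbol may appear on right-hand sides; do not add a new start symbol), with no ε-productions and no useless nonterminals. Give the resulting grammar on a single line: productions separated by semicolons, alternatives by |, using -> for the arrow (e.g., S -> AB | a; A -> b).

No ε-productions.
No unit productions to eliminate.
TERM: introduce A -> c, C -> d and substitute in every rule of length ≥2.

S -> c | SQ; A -> c; B -> d | BA; C -> d; Q -> BC | CA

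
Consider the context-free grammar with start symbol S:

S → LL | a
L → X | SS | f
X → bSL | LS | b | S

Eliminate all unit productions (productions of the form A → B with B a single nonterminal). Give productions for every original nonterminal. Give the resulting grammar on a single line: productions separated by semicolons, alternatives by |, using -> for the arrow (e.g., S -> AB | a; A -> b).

S -> a | LL; L -> a | b | f | LL | LS | SS | bSL; X -> a | b | LL | LS | bSL

Unit productions: L->X, X->S.
Unit pairs (A ⇒* B via units): (L,S), (L,X), (X,S).
S: inherits non-unit rules of {S} → LL | a.
L: inherits non-unit rules of {L, S, X} → LL | LS | SS | a | b | bSL | f.
X: inherits non-unit rules of {S, X} → LL | LS | a | b | bSL.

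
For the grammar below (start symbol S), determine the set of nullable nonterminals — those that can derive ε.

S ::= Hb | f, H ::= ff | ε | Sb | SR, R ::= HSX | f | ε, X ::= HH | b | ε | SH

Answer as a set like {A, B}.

{H, R, X}

Directly nullable (have an ε-rule): {H, R, X}.
Not nullable: S — each has a terminal in every rule's right-hand side or depends on a non-nullable symbol.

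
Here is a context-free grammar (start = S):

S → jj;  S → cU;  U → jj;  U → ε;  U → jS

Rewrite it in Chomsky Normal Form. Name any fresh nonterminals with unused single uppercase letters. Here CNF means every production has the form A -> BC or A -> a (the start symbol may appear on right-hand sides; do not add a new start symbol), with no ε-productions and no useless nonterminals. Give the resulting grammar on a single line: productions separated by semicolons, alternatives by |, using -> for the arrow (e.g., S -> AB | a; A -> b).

S -> c | AU | BB; A -> c; B -> j; U -> BB | BS

Nullable: {U}; after ε-elimination: S -> c | cU | jj; U -> jS | jj.
No unit productions to eliminate.
TERM: introduce A -> c, B -> j and substitute in every rule of length ≥2.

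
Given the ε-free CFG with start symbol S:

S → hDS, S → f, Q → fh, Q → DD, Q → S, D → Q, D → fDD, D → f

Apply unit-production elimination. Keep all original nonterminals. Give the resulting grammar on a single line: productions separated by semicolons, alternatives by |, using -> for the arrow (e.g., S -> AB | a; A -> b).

S -> f | hDS; D -> f | DD | fh | fDD | hDS; Q -> f | DD | fh | hDS

Unit productions: D->Q, Q->S.
Unit pairs (A ⇒* B via units): (D,Q), (D,S), (Q,S).
S: inherits non-unit rules of {S} → f | hDS.
D: inherits non-unit rules of {D, Q, S} → DD | f | fDD | fh | hDS.
Q: inherits non-unit rules of {Q, S} → DD | f | fh | hDS.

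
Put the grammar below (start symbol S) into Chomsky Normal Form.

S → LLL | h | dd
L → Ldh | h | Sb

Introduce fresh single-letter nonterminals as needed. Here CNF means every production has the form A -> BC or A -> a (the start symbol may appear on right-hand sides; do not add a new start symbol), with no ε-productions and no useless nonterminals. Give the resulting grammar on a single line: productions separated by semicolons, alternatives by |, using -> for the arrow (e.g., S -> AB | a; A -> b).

S -> h | AA | LE; A -> d; B -> h; C -> b; D -> AB; E -> LL; L -> h | LD | SC

No ε-productions.
No unit productions to eliminate.
TERM: introduce C -> b, A -> d, B -> h and substitute in every rule of length ≥2.
BIN: L -> LAB becomes L -> LD, D -> AB; S -> LLL becomes S -> LE, E -> LL.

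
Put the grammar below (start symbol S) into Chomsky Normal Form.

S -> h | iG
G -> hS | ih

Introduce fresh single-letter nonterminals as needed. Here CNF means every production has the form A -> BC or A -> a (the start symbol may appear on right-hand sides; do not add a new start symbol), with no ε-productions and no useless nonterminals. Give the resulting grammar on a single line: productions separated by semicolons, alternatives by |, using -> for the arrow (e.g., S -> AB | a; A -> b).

No ε-productions.
No unit productions to eliminate.
TERM: introduce A -> h, B -> i and substitute in every rule of length ≥2.

S -> h | BG; A -> h; B -> i; G -> AS | BA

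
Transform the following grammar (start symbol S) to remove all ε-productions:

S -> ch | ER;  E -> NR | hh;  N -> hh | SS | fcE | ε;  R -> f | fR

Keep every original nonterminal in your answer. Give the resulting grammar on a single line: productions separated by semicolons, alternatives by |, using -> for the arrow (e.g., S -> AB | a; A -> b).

S -> ER | ch; E -> R | NR | hh; N -> SS | hh | fcE; R -> f | fR

Nullable set: {N}.
E -> NR: N nullable, giving NR | R.
Drop N -> ε.
Unchanged (no nullable symbols): S -> ER; S -> ch; E -> hh; N -> SS; N -> fcE; N -> hh; R -> f; R -> fR.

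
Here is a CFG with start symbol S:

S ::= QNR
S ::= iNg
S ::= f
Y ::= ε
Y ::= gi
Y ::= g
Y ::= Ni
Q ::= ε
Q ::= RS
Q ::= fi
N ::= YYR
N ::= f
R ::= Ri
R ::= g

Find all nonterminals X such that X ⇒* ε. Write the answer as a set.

{Q, Y}

Directly nullable (have an ε-rule): {Q, Y}.
Not nullable: N, R, S — each has a terminal in every rule's right-hand side or depends on a non-nullable symbol.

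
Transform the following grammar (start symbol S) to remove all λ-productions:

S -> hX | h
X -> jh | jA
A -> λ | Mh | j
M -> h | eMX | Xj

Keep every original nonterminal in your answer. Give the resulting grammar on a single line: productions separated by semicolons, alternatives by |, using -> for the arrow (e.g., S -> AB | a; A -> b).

Nullable set: {A}.
Drop A -> λ.
X -> jA: A nullable, giving j | jA.
Unchanged (no nullable symbols): S -> h; S -> hX; A -> Mh; A -> j; M -> Xj; M -> eMX; M -> h; X -> jh.

S -> h | hX; A -> j | Mh; M -> h | Xj | eMX; X -> j | jA | jh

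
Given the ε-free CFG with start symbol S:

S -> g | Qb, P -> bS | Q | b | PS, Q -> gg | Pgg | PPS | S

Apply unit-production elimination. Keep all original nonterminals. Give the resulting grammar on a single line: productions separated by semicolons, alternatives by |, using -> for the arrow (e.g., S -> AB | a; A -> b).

Unit productions: P->Q, Q->S.
Unit pairs (A ⇒* B via units): (P,Q), (P,S), (Q,S).
S: inherits non-unit rules of {S} → Qb | g.
P: inherits non-unit rules of {P, Q, S} → PPS | PS | Pgg | Qb | b | bS | g | gg.
Q: inherits non-unit rules of {Q, S} → PPS | Pgg | Qb | g | gg.

S -> g | Qb; P -> b | g | PS | Qb | bS | gg | PPS | Pgg; Q -> g | Qb | gg | PPS | Pgg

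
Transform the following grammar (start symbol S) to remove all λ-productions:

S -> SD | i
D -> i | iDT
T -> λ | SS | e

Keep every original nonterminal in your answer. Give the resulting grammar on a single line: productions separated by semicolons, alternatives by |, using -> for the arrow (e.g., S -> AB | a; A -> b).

Nullable set: {T}.
D -> iDT: T nullable, giving iD | iDT.
Drop T -> λ.
Unchanged (no nullable symbols): S -> SD; S -> i; D -> i; T -> SS; T -> e.

S -> i | SD; D -> i | iD | iDT; T -> e | SS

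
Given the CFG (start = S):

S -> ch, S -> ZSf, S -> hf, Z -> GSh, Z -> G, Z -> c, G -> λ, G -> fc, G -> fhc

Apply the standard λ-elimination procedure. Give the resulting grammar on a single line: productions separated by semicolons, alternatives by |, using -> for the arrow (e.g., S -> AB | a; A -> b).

Nullable set: {G, Z}.
S -> ZSf: Z nullable, giving Sf | ZSf.
Drop G -> λ.
Z -> G: G nullable, giving G.
Z -> GSh: G nullable, giving GSh | Sh.
Unchanged (no nullable symbols): S -> ch; S -> hf; G -> fc; G -> fhc; Z -> c.

S -> Sf | ch | hf | ZSf; G -> fc | fhc; Z -> G | c | Sh | GSh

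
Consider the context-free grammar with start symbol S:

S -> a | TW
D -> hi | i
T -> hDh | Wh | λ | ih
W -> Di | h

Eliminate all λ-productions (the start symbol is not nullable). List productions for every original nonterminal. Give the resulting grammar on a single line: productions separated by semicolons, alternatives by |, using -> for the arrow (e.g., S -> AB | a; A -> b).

Nullable set: {T}.
S -> TW: T nullable, giving TW | W.
Drop T -> λ.
Unchanged (no nullable symbols): S -> a; D -> hi; D -> i; T -> Wh; T -> hDh; T -> ih; W -> Di; W -> h.

S -> W | a | TW; D -> i | hi; T -> Wh | ih | hDh; W -> h | Di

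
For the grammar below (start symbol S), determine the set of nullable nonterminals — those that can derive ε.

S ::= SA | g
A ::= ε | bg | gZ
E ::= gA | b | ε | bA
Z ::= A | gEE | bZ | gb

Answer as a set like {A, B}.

{A, E, Z}

Directly nullable (have an ε-rule): {A, E}.
Z is nullable via Z -> A (every symbol on the right is already known nullable).
Not nullable: S — each has a terminal in every rule's right-hand side or depends on a non-nullable symbol.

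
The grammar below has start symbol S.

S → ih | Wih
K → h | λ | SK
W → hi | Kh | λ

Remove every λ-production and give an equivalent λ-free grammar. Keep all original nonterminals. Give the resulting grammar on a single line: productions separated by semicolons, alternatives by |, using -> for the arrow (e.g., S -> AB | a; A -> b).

S -> ih | Wih; K -> S | h | SK; W -> h | Kh | hi

Nullable set: {K, W}.
S -> Wih: W nullable, giving Wih | ih.
Drop K -> λ.
K -> SK: K nullable, giving S | SK.
Drop W -> λ.
W -> Kh: K nullable, giving Kh | h.
Unchanged (no nullable symbols): S -> ih; K -> h; W -> hi.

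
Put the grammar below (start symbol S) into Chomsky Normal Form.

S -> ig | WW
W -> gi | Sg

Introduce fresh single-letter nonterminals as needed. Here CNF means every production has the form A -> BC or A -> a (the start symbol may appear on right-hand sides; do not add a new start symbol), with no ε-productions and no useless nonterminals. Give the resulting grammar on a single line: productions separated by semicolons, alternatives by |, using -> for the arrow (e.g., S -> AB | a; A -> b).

S -> AB | WW; A -> i; B -> g; W -> BA | SB

No ε-productions.
No unit productions to eliminate.
TERM: introduce B -> g, A -> i and substitute in every rule of length ≥2.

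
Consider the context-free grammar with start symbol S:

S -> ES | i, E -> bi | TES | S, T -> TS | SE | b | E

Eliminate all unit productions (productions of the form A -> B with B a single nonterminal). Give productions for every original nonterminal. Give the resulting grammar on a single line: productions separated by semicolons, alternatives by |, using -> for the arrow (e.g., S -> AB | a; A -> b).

Unit productions: E->S, T->E.
Unit pairs (A ⇒* B via units): (E,S), (T,E), (T,S).
S: inherits non-unit rules of {S} → ES | i.
E: inherits non-unit rules of {E, S} → ES | TES | bi | i.
T: inherits non-unit rules of {E, S, T} → ES | SE | TES | TS | b | bi | i.

S -> i | ES; E -> i | ES | bi | TES; T -> b | i | ES | SE | TS | bi | TES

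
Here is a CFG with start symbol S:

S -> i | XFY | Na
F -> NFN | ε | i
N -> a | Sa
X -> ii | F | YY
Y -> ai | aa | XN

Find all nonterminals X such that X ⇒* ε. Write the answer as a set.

Directly nullable (have an ε-rule): {F}.
X is nullable via X -> F (every symbol on the right is already known nullable).
Not nullable: N, S, Y — each has a terminal in every rule's right-hand side or depends on a non-nullable symbol.

{F, X}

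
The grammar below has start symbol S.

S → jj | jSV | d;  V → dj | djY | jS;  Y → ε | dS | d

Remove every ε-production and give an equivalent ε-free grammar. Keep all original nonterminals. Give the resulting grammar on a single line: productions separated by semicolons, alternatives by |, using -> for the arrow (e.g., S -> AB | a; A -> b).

Nullable set: {Y}.
V -> djY: Y nullable, giving dj | djY.
Drop Y -> ε.
Unchanged (no nullable symbols): S -> d; S -> jSV; S -> jj; V -> dj; V -> jS; Y -> d; Y -> dS.

S -> d | jj | jSV; V -> dj | jS | djY; Y -> d | dS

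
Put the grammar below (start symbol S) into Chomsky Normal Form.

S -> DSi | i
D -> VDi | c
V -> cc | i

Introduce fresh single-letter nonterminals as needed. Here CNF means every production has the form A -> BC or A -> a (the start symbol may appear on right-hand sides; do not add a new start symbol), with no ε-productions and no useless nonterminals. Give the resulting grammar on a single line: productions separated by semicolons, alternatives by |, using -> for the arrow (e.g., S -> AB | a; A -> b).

No ε-productions.
No unit productions to eliminate.
TERM: introduce B -> c, A -> i and substitute in every rule of length ≥2.
BIN: D -> VDA becomes D -> VC, C -> DA; S -> DSA becomes S -> DE, E -> SA.

S -> i | DE; A -> i; B -> c; C -> DA; D -> c | VC; E -> SA; V -> i | BB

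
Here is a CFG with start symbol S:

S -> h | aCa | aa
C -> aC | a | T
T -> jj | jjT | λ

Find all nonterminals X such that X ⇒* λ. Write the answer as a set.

Directly nullable (have an ε-rule): {T}.
C is nullable via C -> T (every symbol on the right is already known nullable).
Not nullable: S — each has a terminal in every rule's right-hand side or depends on a non-nullable symbol.

{C, T}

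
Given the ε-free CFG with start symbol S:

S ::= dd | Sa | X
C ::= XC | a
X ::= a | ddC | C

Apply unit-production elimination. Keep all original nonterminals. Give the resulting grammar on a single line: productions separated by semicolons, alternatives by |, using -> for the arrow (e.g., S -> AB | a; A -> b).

Unit productions: S->X, X->C.
Unit pairs (A ⇒* B via units): (S,C), (S,X), (X,C).
S: inherits non-unit rules of {C, S, X} → Sa | XC | a | dd | ddC.
C: inherits non-unit rules of {C} → XC | a.
X: inherits non-unit rules of {C, X} → XC | a | ddC.

S -> a | Sa | XC | dd | ddC; C -> a | XC; X -> a | XC | ddC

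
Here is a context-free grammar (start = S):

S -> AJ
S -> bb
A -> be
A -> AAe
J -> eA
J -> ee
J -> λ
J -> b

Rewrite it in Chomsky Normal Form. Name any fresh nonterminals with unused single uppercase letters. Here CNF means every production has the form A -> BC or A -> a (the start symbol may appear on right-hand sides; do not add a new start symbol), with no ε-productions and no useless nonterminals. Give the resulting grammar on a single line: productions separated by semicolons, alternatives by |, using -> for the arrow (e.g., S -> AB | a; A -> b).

Nullable: {J}; after ε-elimination: S -> A | AJ | bb; A -> be | AAe; J -> b | eA | ee.
After unit-elimination: S -> AJ | bb | be | AAe; A -> be | AAe; J -> b | eA | ee.
TERM: introduce C -> b, B -> e and substitute in every rule of length ≥2.
BIN: A -> AAB becomes A -> AD, D -> AB; S -> AAB becomes S -> AE, E -> AB.

S -> AE | AJ | CB | CC; A -> AD | CB; B -> e; C -> b; D -> AB; E -> AB; J -> b | BA | BB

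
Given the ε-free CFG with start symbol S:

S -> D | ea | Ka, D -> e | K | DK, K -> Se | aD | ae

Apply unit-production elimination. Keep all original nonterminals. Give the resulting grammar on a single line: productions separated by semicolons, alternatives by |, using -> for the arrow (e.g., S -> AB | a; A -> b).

S -> e | DK | Ka | Se | aD | ae | ea; D -> e | DK | Se | aD | ae; K -> Se | aD | ae

Unit productions: D->K, S->D.
Unit pairs (A ⇒* B via units): (D,K), (S,D), (S,K).
S: inherits non-unit rules of {D, K, S} → DK | Ka | Se | aD | ae | e | ea.
D: inherits non-unit rules of {D, K} → DK | Se | aD | ae | e.
K: inherits non-unit rules of {K} → Se | aD | ae.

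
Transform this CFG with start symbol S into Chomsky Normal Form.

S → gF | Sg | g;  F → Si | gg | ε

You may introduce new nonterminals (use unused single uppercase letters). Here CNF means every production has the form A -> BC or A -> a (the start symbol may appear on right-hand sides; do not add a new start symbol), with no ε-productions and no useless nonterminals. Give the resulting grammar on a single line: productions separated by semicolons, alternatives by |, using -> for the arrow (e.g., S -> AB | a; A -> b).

S -> g | BF | SB; A -> i; B -> g; F -> BB | SA

Nullable: {F}; after ε-elimination: S -> g | Sg | gF; F -> Si | gg.
No unit productions to eliminate.
TERM: introduce B -> g, A -> i and substitute in every rule of length ≥2.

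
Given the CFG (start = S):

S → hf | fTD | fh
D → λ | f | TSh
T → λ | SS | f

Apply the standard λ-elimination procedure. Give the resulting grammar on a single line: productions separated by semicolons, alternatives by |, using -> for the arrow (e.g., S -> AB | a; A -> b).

S -> f | fD | fT | fh | hf | fTD; D -> f | Sh | TSh; T -> f | SS

Nullable set: {D, T}.
S -> fTD: T, D nullable, giving f | fD | fT | fTD.
Drop D -> λ.
D -> TSh: T nullable, giving Sh | TSh.
Drop T -> λ.
Unchanged (no nullable symbols): S -> fh; S -> hf; D -> f; T -> SS; T -> f.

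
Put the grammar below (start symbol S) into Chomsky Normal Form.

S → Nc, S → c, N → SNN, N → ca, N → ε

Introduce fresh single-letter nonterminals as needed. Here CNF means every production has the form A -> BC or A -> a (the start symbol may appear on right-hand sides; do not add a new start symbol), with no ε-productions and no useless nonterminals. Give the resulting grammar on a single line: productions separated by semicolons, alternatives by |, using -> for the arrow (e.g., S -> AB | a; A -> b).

Nullable: {N}; after ε-elimination: S -> c | Nc; N -> S | SN | ca | SNN.
After unit-elimination: S -> c | Nc; N -> c | Nc | SN | ca | SNN.
TERM: introduce B -> a, A -> c and substitute in every rule of length ≥2.
BIN: N -> SNN becomes N -> SC, C -> NN.

S -> c | NA; A -> c; B -> a; C -> NN; N -> c | AB | NA | SC | SN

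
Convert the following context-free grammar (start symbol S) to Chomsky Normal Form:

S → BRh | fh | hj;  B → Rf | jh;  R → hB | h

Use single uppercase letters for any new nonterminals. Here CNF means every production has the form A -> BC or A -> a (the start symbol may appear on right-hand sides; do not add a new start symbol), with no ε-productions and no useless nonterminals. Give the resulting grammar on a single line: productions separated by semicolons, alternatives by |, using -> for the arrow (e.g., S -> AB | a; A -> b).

No ε-productions.
No unit productions to eliminate.
TERM: introduce A -> f, D -> h, C -> j and substitute in every rule of length ≥2.
BIN: S -> BRD becomes S -> BE, E -> RD.

S -> AD | BE | DC; A -> f; B -> CD | RA; C -> j; D -> h; E -> RD; R -> h | DB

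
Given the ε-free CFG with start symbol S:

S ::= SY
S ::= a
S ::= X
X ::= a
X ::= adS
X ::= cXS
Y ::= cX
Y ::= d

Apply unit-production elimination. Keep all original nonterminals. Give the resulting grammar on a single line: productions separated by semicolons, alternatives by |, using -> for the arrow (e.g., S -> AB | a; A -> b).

S -> a | SY | adS | cXS; X -> a | adS | cXS; Y -> d | cX

Unit productions: S->X.
Unit pairs (A ⇒* B via units): (S,X).
S: inherits non-unit rules of {S, X} → SY | a | adS | cXS.
X: inherits non-unit rules of {X} → a | adS | cXS.
Y: inherits non-unit rules of {Y} → cX | d.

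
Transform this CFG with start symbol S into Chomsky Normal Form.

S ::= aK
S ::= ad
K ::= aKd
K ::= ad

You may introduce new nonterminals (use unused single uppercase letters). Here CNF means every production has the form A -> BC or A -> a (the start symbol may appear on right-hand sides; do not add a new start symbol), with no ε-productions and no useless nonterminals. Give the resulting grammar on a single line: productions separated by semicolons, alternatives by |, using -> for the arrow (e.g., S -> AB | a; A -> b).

No ε-productions.
No unit productions to eliminate.
TERM: introduce A -> a, B -> d and substitute in every rule of length ≥2.
BIN: K -> AKB becomes K -> AC, C -> KB.

S -> AB | AK; A -> a; B -> d; C -> KB; K -> AB | AC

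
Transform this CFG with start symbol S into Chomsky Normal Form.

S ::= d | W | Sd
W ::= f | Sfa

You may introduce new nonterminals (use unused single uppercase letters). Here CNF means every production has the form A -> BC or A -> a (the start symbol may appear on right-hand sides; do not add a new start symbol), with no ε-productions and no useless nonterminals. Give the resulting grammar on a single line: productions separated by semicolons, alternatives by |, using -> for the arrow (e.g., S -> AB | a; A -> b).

No ε-productions.
After unit-elimination: S -> d | f | Sd | Sfa; W -> f | Sfa.
TERM: introduce C -> a, A -> d, B -> f and substitute in every rule of length ≥2.
BIN: S -> SBC becomes S -> SD, D -> BC; W -> SBC becomes W -> SE, E -> BC.
Drop unreachable/unproductive: W.

S -> d | f | SA | SD; A -> d; B -> f; C -> a; D -> BC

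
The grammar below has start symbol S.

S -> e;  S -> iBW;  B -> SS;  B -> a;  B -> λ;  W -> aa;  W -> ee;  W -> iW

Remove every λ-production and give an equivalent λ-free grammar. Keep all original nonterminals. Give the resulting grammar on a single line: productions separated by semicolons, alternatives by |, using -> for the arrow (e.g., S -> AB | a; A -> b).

Nullable set: {B}.
S -> iBW: B nullable, giving iBW | iW.
Drop B -> λ.
Unchanged (no nullable symbols): S -> e; B -> SS; B -> a; W -> aa; W -> ee; W -> iW.

S -> e | iW | iBW; B -> a | SS; W -> aa | ee | iW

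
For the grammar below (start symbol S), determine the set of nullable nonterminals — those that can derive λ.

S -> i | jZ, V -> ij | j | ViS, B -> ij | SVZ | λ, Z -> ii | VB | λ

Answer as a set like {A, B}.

Directly nullable (have an ε-rule): {B, Z}.
Not nullable: S, V — each has a terminal in every rule's right-hand side or depends on a non-nullable symbol.

{B, Z}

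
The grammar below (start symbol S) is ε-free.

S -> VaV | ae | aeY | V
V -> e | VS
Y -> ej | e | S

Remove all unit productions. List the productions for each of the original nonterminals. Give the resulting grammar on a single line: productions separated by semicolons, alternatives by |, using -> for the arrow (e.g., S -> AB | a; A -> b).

S -> e | VS | ae | VaV | aeY; V -> e | VS; Y -> e | VS | ae | ej | VaV | aeY

Unit productions: S->V, Y->S.
Unit pairs (A ⇒* B via units): (S,V), (Y,S), (Y,V).
S: inherits non-unit rules of {S, V} → VS | VaV | ae | aeY | e.
V: inherits non-unit rules of {V} → VS | e.
Y: inherits non-unit rules of {S, V, Y} → VS | VaV | ae | aeY | e | ej.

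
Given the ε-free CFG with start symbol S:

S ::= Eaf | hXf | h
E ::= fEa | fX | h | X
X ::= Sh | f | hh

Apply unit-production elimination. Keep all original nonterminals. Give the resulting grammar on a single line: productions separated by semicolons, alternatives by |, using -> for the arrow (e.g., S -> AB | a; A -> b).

S -> h | Eaf | hXf; E -> f | h | Sh | fX | hh | fEa; X -> f | Sh | hh

Unit productions: E->X.
Unit pairs (A ⇒* B via units): (E,X).
S: inherits non-unit rules of {S} → Eaf | h | hXf.
E: inherits non-unit rules of {E, X} → Sh | f | fEa | fX | h | hh.
X: inherits non-unit rules of {X} → Sh | f | hh.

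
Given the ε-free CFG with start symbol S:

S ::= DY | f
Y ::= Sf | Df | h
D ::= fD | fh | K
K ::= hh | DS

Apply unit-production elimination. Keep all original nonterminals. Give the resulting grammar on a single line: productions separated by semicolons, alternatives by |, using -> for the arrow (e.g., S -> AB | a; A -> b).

S -> f | DY; D -> DS | fD | fh | hh; K -> DS | hh; Y -> h | Df | Sf

Unit productions: D->K.
Unit pairs (A ⇒* B via units): (D,K).
S: inherits non-unit rules of {S} → DY | f.
D: inherits non-unit rules of {D, K} → DS | fD | fh | hh.
K: inherits non-unit rules of {K} → DS | hh.
Y: inherits non-unit rules of {Y} → Df | Sf | h.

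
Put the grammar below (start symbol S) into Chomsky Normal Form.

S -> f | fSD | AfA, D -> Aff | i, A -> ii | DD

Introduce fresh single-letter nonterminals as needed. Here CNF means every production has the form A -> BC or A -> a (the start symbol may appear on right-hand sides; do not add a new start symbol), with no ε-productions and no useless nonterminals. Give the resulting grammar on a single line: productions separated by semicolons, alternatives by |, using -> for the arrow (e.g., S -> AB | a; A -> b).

No ε-productions.
No unit productions to eliminate.
TERM: introduce C -> f, B -> i and substitute in every rule of length ≥2.
BIN: D -> ACC becomes D -> AE, E -> CC; S -> ACA becomes S -> AF, F -> CA; S -> CSD becomes S -> CG, G -> SD.

S -> f | AF | CG; A -> BB | DD; B -> i; C -> f; D -> i | AE; E -> CC; F -> CA; G -> SD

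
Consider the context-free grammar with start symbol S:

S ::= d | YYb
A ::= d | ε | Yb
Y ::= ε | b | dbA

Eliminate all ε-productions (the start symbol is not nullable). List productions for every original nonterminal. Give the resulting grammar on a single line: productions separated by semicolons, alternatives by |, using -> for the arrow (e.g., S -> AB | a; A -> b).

S -> b | d | Yb | YYb; A -> b | d | Yb; Y -> b | db | dbA

Nullable set: {A, Y}.
S -> YYb: Y, Y nullable, giving YYb | Yb | b.
Drop A -> ε.
A -> Yb: Y nullable, giving Yb | b.
Drop Y -> ε.
Y -> dbA: A nullable, giving db | dbA.
Unchanged (no nullable symbols): S -> d; A -> d; Y -> b.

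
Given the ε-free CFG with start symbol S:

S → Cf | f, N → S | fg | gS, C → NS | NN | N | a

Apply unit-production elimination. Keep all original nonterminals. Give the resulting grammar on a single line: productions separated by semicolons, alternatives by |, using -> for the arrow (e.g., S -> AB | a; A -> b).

Unit productions: C->N, N->S.
Unit pairs (A ⇒* B via units): (C,N), (C,S), (N,S).
S: inherits non-unit rules of {S} → Cf | f.
C: inherits non-unit rules of {C, N, S} → Cf | NN | NS | a | f | fg | gS.
N: inherits non-unit rules of {N, S} → Cf | f | fg | gS.

S -> f | Cf; C -> a | f | Cf | NN | NS | fg | gS; N -> f | Cf | fg | gS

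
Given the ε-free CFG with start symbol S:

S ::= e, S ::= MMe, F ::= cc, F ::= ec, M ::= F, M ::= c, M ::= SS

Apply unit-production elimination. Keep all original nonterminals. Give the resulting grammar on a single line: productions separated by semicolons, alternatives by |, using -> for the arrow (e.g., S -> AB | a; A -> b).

S -> e | MMe; F -> cc | ec; M -> c | SS | cc | ec

Unit productions: M->F.
Unit pairs (A ⇒* B via units): (M,F).
S: inherits non-unit rules of {S} → MMe | e.
F: inherits non-unit rules of {F} → cc | ec.
M: inherits non-unit rules of {F, M} → SS | c | cc | ec.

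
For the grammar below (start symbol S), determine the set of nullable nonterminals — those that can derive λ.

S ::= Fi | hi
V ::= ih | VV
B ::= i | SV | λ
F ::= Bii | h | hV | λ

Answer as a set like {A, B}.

Directly nullable (have an ε-rule): {B, F}.
Not nullable: S, V — each has a terminal in every rule's right-hand side or depends on a non-nullable symbol.

{B, F}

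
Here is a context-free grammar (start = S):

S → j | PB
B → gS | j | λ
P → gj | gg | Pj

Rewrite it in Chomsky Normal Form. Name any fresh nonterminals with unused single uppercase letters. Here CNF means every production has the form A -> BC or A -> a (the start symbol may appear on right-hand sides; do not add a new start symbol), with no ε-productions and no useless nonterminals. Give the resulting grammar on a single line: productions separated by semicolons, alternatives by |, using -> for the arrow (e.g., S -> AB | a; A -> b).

S -> j | AA | AC | PB | PC; A -> g; B -> j | AS; C -> j; P -> AA | AC | PC

Nullable: {B}; after ε-elimination: S -> P | j | PB; B -> j | gS; P -> Pj | gg | gj.
After unit-elimination: S -> j | PB | Pj | gg | gj; B -> j | gS; P -> Pj | gg | gj.
TERM: introduce A -> g, C -> j and substitute in every rule of length ≥2.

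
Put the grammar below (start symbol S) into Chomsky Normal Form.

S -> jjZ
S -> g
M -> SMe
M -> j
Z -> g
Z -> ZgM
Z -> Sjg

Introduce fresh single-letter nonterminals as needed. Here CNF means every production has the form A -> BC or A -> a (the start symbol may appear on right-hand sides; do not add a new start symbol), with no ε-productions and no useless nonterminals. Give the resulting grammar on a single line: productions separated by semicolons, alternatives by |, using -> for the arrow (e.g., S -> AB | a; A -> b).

No ε-productions.
No unit productions to eliminate.
TERM: introduce A -> e, C -> g, B -> j and substitute in every rule of length ≥2.
BIN: M -> SMA becomes M -> SD, D -> MA; S -> BBZ becomes S -> BE, E -> BZ; Z -> SBC becomes Z -> SF, F -> BC; Z -> ZCM becomes Z -> ZG, G -> CM.

S -> g | BE; A -> e; B -> j; C -> g; D -> MA; E -> BZ; F -> BC; G -> CM; M -> j | SD; Z -> g | SF | ZG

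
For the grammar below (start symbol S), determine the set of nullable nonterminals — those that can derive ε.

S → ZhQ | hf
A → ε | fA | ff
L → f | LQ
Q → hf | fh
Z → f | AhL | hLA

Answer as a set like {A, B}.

{A}

Directly nullable (have an ε-rule): {A}.
Not nullable: L, Q, S, Z — each has a terminal in every rule's right-hand side or depends on a non-nullable symbol.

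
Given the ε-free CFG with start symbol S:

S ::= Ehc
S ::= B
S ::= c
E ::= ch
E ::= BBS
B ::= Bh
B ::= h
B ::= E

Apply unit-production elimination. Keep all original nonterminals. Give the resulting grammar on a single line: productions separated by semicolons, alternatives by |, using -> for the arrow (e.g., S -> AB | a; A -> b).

Unit productions: B->E, S->B.
Unit pairs (A ⇒* B via units): (B,E), (S,B), (S,E).
S: inherits non-unit rules of {B, E, S} → BBS | Bh | Ehc | c | ch | h.
B: inherits non-unit rules of {B, E} → BBS | Bh | ch | h.
E: inherits non-unit rules of {E} → BBS | ch.

S -> c | h | Bh | ch | BBS | Ehc; B -> h | Bh | ch | BBS; E -> ch | BBS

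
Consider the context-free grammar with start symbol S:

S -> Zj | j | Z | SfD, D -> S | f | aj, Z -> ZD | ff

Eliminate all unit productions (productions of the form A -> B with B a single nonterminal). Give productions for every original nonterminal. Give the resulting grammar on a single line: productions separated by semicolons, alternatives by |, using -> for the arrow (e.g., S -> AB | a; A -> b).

Unit productions: D->S, S->Z.
Unit pairs (A ⇒* B via units): (D,S), (D,Z), (S,Z).
S: inherits non-unit rules of {S, Z} → SfD | ZD | Zj | ff | j.
D: inherits non-unit rules of {D, S, Z} → SfD | ZD | Zj | aj | f | ff | j.
Z: inherits non-unit rules of {Z} → ZD | ff.

S -> j | ZD | Zj | ff | SfD; D -> f | j | ZD | Zj | aj | ff | SfD; Z -> ZD | ff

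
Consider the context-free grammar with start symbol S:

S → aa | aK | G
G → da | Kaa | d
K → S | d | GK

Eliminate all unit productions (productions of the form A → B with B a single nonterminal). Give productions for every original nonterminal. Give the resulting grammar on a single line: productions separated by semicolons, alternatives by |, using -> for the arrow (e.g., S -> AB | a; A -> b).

Unit productions: K->S, S->G.
Unit pairs (A ⇒* B via units): (K,G), (K,S), (S,G).
S: inherits non-unit rules of {G, S} → Kaa | aK | aa | d | da.
G: inherits non-unit rules of {G} → Kaa | d | da.
K: inherits non-unit rules of {G, K, S} → GK | Kaa | aK | aa | d | da.

S -> d | aK | aa | da | Kaa; G -> d | da | Kaa; K -> d | GK | aK | aa | da | Kaa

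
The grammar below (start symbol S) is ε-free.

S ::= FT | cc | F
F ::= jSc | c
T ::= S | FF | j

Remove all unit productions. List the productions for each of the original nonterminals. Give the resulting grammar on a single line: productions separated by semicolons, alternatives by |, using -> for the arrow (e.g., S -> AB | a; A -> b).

S -> c | FT | cc | jSc; F -> c | jSc; T -> c | j | FF | FT | cc | jSc

Unit productions: S->F, T->S.
Unit pairs (A ⇒* B via units): (S,F), (T,F), (T,S).
S: inherits non-unit rules of {F, S} → FT | c | cc | jSc.
F: inherits non-unit rules of {F} → c | jSc.
T: inherits non-unit rules of {F, S, T} → FF | FT | c | cc | j | jSc.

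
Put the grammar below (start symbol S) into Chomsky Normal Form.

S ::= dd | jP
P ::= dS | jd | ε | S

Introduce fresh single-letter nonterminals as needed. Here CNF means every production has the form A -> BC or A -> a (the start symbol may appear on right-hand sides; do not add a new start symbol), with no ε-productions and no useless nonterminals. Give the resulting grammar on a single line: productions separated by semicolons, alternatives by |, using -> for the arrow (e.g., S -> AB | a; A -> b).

S -> j | AA | BP; A -> d; B -> j; P -> j | AA | AS | BA | BP

Nullable: {P}; after ε-elimination: S -> j | dd | jP; P -> S | dS | jd.
After unit-elimination: S -> j | dd | jP; P -> j | dS | dd | jP | jd.
TERM: introduce A -> d, B -> j and substitute in every rule of length ≥2.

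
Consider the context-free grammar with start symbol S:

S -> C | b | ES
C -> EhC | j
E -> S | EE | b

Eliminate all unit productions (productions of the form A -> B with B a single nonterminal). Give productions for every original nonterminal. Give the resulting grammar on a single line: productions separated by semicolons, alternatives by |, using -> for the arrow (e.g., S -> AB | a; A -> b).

Unit productions: E->S, S->C.
Unit pairs (A ⇒* B via units): (E,C), (E,S), (S,C).
S: inherits non-unit rules of {C, S} → ES | EhC | b | j.
C: inherits non-unit rules of {C} → EhC | j.
E: inherits non-unit rules of {C, E, S} → EE | ES | EhC | b | j.

S -> b | j | ES | EhC; C -> j | EhC; E -> b | j | EE | ES | EhC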